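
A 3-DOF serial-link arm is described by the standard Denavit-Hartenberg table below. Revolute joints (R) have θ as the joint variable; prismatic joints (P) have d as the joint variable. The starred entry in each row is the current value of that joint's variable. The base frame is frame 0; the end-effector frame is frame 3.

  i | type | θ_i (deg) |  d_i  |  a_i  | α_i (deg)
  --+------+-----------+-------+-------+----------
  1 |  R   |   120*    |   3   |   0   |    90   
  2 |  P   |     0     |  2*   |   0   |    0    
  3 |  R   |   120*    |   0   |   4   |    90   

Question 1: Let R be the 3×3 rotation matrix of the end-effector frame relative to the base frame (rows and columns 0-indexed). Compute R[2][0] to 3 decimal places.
0.866

End-effector x-axis (col 0 of R) = (0.2500,-0.4330,0.8660)
R[2][0] = 0.8660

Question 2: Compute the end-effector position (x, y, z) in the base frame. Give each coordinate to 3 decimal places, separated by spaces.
2.732 -0.732 6.464

after link 1: o_1 = (0.0000, 0.0000, 3.0000)
after link 2: o_2 = (1.7321, 1.0000, 3.0000)
after link 3: o_3 = (2.7321, -0.7321, 6.4641)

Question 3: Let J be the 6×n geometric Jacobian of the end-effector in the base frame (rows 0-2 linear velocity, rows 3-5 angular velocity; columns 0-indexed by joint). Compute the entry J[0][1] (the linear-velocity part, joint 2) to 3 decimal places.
prismatic axis z_1 = (0.8660,0.5000,0.0000)
J_v[:, 1] = z_1; J_ω[:, 1] = (0,0,0)
entry J[0][1] = 0.8660

0.866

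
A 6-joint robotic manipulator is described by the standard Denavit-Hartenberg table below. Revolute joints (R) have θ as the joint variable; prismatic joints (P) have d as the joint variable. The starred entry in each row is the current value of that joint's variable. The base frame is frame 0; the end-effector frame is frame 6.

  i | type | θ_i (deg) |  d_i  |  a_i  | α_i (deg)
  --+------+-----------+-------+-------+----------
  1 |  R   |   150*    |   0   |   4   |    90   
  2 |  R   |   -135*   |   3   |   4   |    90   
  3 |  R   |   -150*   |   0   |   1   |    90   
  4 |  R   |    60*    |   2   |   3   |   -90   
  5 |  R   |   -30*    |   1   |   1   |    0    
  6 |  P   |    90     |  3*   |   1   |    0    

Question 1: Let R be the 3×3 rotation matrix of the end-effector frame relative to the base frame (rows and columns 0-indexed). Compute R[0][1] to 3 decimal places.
-0.185

End-effector y-axis (col 1 of R) = (-0.1848,-0.1433,-0.9723)
R[0][1] = -0.1848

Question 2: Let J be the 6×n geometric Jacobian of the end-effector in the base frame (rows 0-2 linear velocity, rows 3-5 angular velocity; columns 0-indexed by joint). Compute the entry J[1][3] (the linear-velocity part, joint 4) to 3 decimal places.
1.186

axis z_3 = (0.1268,0.9268,0.3536); lever o_n−o_3 = (4.7471,-0.3671,3.8810)
cross product → J_v[:, 3] = (3.7267,1.1861,-4.4460)
J_ω[:, 3] = z_3
entry J[1][3] = 1.1861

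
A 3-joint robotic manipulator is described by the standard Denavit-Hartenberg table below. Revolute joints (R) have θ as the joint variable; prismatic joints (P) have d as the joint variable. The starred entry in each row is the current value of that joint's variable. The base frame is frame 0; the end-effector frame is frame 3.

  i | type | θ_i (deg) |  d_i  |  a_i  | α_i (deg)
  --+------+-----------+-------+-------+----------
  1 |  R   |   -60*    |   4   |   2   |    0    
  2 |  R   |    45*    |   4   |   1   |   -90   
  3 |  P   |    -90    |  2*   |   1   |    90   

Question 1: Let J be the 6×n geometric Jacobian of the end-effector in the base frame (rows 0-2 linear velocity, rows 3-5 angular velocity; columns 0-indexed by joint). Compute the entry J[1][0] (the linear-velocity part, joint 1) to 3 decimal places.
axis z_0 = ẑ; lever o_n−o_0 = (2.4836,-0.0590,9.0000)
cross product → J_v[:, 0] = (0.0590,2.4836,-0.0000)
J_ω[:, 0] = z_0
entry J[1][0] = 2.4836

2.484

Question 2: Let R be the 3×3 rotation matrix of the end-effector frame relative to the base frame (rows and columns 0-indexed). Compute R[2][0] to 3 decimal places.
1.000

End-effector x-axis (col 0 of R) = (0.0000,-0.0000,1.0000)
R[2][0] = 1.0000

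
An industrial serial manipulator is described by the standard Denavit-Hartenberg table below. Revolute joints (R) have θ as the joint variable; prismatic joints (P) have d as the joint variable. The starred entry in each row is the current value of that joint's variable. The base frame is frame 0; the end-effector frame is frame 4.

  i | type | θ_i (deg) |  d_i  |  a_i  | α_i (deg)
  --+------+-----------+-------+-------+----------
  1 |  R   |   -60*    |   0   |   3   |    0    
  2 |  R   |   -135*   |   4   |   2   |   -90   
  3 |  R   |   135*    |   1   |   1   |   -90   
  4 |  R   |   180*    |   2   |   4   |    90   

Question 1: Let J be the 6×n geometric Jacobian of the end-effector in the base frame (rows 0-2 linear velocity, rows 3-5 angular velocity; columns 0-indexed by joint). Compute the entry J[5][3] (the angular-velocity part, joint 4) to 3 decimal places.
0.707

axis z_3 = (0.6830,-0.1830,0.7071); lever o_n−o_3 = (-1.3660,0.3660,4.2426)
cross product → J_v[:, 3] = (-1.0353,-3.8637,0.0000)
J_ω[:, 3] = z_3
entry J[5][3] = 0.7071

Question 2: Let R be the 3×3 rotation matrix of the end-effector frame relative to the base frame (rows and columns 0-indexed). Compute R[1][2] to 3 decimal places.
0.966

End-effector z-axis (col 2 of R) = (0.2588,0.9659,-0.0000)
R[1][2] = 0.9659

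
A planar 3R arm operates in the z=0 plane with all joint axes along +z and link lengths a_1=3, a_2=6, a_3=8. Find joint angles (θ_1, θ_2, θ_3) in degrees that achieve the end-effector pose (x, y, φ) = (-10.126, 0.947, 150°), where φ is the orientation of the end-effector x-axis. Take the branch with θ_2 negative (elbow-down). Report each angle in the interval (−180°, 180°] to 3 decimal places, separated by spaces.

wrist centre = target − a_3·(cos φ, sin φ) = (-3.1978, -3.0530)
cos θ_2 = (19.5467−3²−6²)/(2·3·6) = -0.7070; θ_2 = -134.9942° (elbow-down)
β = atan2(-3.0530,-3.1978) = -136.3270°; ψ = atan2(-4.2431,-1.2422) = -106.3181°
θ_1 = β − ψ = -30.0089°
θ_3 = φ − θ_1 − θ_2 = -44.9969° (wrapped to (-180°,180°])

-30.009 -134.994 -44.997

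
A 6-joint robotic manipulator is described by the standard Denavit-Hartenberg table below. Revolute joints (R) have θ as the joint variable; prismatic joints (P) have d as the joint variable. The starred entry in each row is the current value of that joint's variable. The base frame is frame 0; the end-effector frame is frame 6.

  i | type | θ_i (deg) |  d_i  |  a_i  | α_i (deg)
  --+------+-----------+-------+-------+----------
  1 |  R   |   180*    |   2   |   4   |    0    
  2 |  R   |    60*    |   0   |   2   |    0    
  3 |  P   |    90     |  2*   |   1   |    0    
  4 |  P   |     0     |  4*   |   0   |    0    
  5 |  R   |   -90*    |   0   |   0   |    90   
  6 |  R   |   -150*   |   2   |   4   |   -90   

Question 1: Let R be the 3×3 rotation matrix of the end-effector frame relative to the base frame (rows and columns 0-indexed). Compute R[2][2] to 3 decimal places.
-0.866

End-effector z-axis (col 2 of R) = (-0.2500,-0.4330,-0.8660)
R[2][2] = -0.8660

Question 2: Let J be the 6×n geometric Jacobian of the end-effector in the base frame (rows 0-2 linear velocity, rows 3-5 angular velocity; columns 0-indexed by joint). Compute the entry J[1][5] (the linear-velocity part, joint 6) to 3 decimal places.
-1.732

axis z_5 = (-0.8660,0.5000,0.0000); lever o_n−o_5 = (0.0000,4.0000,-2.0000)
cross product → J_v[:, 5] = (-1.0000,-1.7321,-3.4641)
J_ω[:, 5] = z_5
entry J[1][5] = -1.7321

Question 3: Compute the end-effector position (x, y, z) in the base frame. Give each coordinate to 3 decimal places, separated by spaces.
-4.134 1.768 6.000

after link 1: o_1 = (-4.0000, 0.0000, 2.0000)
after link 2: o_2 = (-5.0000, -1.7321, 2.0000)
after link 3: o_3 = (-4.1340, -2.2321, 4.0000)
after link 4: o_4 = (-4.1340, -2.2321, 8.0000)
after link 5: o_5 = (-4.1340, -2.2321, 8.0000)
after link 6: o_6 = (-4.1340, 1.7679, 6.0000)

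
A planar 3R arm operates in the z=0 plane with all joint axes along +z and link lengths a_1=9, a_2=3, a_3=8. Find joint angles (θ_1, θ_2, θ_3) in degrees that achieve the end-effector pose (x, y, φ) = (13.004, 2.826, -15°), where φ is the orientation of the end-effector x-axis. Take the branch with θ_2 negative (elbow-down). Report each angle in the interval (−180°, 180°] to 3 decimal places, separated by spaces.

wrist centre = target − a_3·(cos φ, sin φ) = (5.2766, 4.8966)
cos θ_2 = (51.8187−9²−3²)/(2·9·3) = -0.7071; θ_2 = -134.9964° (elbow-down)
β = atan2(4.8966,5.2766) = 42.8606°; ψ = atan2(-2.1215,6.8788) = -17.1400°
θ_1 = β − ψ = 60.0006°
θ_3 = φ − θ_1 − θ_2 = 59.9958° (wrapped to (-180°,180°])

60.001 -134.996 59.996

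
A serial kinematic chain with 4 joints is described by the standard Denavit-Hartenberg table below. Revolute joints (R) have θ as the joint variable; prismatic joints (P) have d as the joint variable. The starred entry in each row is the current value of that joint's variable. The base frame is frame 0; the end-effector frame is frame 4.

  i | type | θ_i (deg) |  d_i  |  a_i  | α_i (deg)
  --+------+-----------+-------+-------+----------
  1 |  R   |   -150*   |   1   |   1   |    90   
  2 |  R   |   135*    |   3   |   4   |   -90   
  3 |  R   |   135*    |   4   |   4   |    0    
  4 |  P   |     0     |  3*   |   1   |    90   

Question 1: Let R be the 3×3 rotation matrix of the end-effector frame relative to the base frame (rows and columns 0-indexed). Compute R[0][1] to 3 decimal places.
0.612

End-effector y-axis (col 1 of R) = (0.6124,0.3536,-0.7071)
R[0][1] = 0.6124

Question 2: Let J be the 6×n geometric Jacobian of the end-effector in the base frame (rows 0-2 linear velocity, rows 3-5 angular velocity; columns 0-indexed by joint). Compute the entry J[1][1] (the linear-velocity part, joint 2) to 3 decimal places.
axis z_1 = (-0.5000,0.8660,0.0000); lever o_n−o_1 = (4.8388,2.1753,-4.6213)
cross product → J_v[:, 1] = (-4.0022,-2.3107,-5.2782)
J_ω[:, 1] = z_1
entry J[1][1] = -2.3107

-2.311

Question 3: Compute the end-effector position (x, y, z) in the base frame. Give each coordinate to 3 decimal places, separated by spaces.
3.973 1.675 -3.621

after link 1: o_1 = (-0.8660, -0.5000, 1.0000)
after link 2: o_2 = (0.0835, 3.5123, 3.8284)
after link 3: o_3 = (2.2151, 1.4770, -1.0000)
after link 4: o_4 = (3.9728, 1.6753, -3.6213)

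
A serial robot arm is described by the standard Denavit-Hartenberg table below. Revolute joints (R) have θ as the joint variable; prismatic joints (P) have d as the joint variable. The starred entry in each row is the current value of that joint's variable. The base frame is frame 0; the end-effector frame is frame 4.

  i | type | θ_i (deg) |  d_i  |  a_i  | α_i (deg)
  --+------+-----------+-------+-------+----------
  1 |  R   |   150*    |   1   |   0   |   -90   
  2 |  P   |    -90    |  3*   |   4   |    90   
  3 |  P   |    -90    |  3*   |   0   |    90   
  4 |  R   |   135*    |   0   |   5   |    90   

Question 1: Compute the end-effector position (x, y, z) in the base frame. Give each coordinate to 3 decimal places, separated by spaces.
after link 1: o_1 = (0.0000, 0.0000, 1.0000)
after link 2: o_2 = (-1.5000, -2.5981, 5.0000)
after link 3: o_3 = (1.0981, -4.0981, 5.0000)
after link 4: o_4 = (2.3922, -8.9277, 5.0000)

2.392 -8.928 5.000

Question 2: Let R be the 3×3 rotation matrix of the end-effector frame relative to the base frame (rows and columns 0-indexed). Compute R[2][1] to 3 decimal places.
End-effector y-axis (col 1 of R) = (0.0000,-0.0000,-1.0000)
R[2][1] = -1.0000

-1.000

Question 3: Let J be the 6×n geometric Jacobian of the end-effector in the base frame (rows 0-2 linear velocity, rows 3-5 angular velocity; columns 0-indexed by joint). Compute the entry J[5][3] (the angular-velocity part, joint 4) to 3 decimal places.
axis z_3 = (0.0000,-0.0000,-1.0000); lever o_n−o_3 = (1.2941,-4.8296,0.0000)
cross product → J_v[:, 3] = (-4.8296,-1.2941,-0.0000)
J_ω[:, 3] = z_3
entry J[5][3] = -1.0000

-1.000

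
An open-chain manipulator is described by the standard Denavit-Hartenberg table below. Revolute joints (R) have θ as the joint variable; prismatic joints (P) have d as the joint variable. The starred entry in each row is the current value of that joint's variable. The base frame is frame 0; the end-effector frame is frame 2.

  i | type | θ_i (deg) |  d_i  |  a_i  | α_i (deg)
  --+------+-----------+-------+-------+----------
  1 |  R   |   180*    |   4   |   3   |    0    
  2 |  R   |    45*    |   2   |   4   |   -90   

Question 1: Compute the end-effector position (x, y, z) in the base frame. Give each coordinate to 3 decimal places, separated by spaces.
after link 1: o_1 = (-3.0000, 0.0000, 4.0000)
after link 2: o_2 = (-5.8284, -2.8284, 6.0000)

-5.828 -2.828 6.000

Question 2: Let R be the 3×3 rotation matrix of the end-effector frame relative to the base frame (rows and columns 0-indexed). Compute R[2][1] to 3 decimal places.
-1.000

End-effector y-axis (col 1 of R) = (0.0000,-0.0000,-1.0000)
R[2][1] = -1.0000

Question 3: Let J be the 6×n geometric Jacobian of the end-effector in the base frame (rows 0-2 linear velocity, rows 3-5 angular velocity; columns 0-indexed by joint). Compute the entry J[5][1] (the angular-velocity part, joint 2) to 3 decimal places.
1.000

axis z_1 = (0.0000,0.0000,1.0000); lever o_n−o_1 = (-2.8284,-2.8284,2.0000)
cross product → J_v[:, 1] = (2.8284,-2.8284,0.0000)
J_ω[:, 1] = z_1
entry J[5][1] = 1.0000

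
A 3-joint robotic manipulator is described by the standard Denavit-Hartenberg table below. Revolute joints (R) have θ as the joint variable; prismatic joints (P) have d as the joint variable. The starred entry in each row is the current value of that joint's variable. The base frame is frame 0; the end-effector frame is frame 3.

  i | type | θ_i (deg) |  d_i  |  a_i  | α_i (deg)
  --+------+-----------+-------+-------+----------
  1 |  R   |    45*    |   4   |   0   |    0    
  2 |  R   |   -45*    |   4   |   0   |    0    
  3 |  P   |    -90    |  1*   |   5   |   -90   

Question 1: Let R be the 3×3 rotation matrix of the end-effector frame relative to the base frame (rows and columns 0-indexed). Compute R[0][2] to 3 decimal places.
1.000

End-effector z-axis (col 2 of R) = (1.0000,0.0000,0.0000)
R[0][2] = 1.0000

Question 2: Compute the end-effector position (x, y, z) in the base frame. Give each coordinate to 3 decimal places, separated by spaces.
after link 1: o_1 = (0.0000, 0.0000, 4.0000)
after link 2: o_2 = (0.0000, 0.0000, 8.0000)
after link 3: o_3 = (0.0000, -5.0000, 9.0000)

0.000 -5.000 9.000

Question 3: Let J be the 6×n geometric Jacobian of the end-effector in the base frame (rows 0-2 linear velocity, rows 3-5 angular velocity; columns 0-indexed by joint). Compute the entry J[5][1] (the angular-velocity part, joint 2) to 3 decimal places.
axis z_1 = (0.0000,0.0000,1.0000); lever o_n−o_1 = (0.0000,-5.0000,5.0000)
cross product → J_v[:, 1] = (5.0000,0.0000,-0.0000)
J_ω[:, 1] = z_1
entry J[5][1] = 1.0000

1.000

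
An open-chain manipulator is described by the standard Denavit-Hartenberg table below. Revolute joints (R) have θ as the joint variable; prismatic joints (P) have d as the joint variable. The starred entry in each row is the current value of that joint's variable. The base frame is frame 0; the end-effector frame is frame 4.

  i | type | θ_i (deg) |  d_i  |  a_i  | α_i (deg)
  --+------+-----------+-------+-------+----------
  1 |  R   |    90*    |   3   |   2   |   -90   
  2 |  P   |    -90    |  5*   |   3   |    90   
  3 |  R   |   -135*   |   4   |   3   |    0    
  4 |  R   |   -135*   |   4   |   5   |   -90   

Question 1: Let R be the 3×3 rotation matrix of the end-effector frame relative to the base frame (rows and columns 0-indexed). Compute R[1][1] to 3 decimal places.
1.000

End-effector y-axis (col 1 of R) = (0.0000,1.0000,-0.0000)
R[1][1] = 1.0000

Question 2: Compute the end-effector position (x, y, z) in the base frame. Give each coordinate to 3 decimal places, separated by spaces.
-7.879 -6.000 3.879

after link 1: o_1 = (0.0000, 2.0000, 3.0000)
after link 2: o_2 = (-5.0000, 2.0000, 6.0000)
after link 3: o_3 = (-2.8787, -2.0000, 3.8787)
after link 4: o_4 = (-7.8787, -6.0000, 3.8787)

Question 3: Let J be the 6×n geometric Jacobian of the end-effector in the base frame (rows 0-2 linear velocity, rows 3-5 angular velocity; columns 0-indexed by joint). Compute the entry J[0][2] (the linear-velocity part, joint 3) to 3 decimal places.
2.121

axis z_2 = (-0.0000,-1.0000,0.0000); lever o_n−o_2 = (-2.8787,-8.0000,-2.1213)
cross product → J_v[:, 2] = (2.1213,-0.0000,-2.8787)
J_ω[:, 2] = z_2
entry J[0][2] = 2.1213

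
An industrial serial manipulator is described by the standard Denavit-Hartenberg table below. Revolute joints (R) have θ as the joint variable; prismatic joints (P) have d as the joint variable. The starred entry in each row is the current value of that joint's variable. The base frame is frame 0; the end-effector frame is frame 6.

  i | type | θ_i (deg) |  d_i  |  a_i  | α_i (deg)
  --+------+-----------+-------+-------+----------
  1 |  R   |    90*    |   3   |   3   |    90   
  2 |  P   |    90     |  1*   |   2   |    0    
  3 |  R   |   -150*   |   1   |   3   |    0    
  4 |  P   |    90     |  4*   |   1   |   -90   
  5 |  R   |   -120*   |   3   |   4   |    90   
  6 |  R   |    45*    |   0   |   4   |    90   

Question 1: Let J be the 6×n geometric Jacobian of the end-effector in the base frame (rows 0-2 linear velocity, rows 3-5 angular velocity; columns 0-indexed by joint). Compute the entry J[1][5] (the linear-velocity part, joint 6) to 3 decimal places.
axis z_5 = (-0.5000,-0.7500,-0.4330); lever o_n−o_5 = (2.4495,-2.6390,1.7424)
cross product → J_v[:, 5] = (-2.4495,-0.1895,3.1566)
J_ω[:, 5] = z_5
entry J[1][5] = -0.1895

-0.189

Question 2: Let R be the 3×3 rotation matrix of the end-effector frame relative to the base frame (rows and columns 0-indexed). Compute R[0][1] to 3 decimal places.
End-effector y-axis (col 1 of R) = (-0.5000,-0.7500,-0.4330)
R[0][1] = -0.5000

-0.500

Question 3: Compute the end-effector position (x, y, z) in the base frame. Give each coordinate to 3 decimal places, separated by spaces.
11.914 -0.505 6.242

after link 1: o_1 = (0.0000, 3.0000, 3.0000)
after link 2: o_2 = (1.0000, 3.0000, 5.0000)
after link 3: o_3 = (2.0000, 4.5000, 2.4019)
after link 4: o_4 = (6.0000, 5.3660, 2.9019)
after link 5: o_5 = (9.4641, 2.1340, 4.5000)
after link 6: o_6 = (11.9136, -0.5050, 6.2424)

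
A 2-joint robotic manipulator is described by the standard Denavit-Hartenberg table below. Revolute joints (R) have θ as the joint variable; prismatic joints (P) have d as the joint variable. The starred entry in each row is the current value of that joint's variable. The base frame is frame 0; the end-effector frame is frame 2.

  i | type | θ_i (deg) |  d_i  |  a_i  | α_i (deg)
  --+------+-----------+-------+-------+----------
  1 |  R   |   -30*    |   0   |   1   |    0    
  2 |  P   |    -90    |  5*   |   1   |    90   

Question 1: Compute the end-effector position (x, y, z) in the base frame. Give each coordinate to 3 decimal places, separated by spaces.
after link 1: o_1 = (0.8660, -0.5000, 0.0000)
after link 2: o_2 = (0.3660, -1.3660, 5.0000)

0.366 -1.366 5.000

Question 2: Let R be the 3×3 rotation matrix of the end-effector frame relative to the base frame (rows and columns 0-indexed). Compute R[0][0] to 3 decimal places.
-0.500

End-effector x-axis (col 0 of R) = (-0.5000,-0.8660,0.0000)
R[0][0] = -0.5000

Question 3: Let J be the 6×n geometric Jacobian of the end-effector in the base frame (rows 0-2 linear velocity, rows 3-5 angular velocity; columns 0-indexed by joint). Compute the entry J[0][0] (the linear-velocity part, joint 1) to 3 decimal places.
1.366

axis z_0 = ẑ; lever o_n−o_0 = (0.3660,-1.3660,5.0000)
cross product → J_v[:, 0] = (1.3660,0.3660,-0.0000)
J_ω[:, 0] = z_0
entry J[0][0] = 1.3660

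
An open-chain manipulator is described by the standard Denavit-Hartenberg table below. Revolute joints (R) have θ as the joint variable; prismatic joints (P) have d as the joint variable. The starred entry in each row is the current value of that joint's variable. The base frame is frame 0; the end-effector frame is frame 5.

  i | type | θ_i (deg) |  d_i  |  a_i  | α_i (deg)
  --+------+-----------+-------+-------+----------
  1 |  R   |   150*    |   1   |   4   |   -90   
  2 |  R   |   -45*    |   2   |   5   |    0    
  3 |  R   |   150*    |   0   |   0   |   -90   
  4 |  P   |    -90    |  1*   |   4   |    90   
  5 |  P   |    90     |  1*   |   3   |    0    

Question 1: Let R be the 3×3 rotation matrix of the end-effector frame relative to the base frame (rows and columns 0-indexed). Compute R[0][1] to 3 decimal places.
0.500

End-effector y-axis (col 1 of R) = (0.5000,0.8660,0.0000)
R[0][1] = 0.5000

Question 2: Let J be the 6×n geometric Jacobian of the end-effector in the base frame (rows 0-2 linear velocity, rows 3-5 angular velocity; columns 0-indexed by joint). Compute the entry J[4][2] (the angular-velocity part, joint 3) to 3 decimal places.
-0.866

axis z_2 = (-0.5000,-0.8660,0.0000); lever o_n−o_2 = (1.1219,-5.2665,2.0012)
cross product → J_v[:, 2] = (-1.7331,1.0006,3.6049)
J_ω[:, 2] = z_2
entry J[4][2] = -0.8660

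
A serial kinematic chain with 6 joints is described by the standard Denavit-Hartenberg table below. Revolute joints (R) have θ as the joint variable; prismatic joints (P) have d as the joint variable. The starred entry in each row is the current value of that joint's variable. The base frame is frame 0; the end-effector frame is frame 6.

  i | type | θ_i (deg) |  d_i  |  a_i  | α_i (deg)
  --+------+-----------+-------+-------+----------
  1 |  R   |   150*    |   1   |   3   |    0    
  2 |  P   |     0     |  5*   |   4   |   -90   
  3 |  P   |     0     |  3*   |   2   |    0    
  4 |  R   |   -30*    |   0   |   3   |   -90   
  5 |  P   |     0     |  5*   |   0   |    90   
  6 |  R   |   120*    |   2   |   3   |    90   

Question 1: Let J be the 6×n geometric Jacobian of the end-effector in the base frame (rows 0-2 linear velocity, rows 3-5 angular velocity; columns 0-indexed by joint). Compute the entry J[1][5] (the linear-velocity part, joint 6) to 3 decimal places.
-1.500

axis z_5 = (-0.5000,-0.8660,0.0000); lever o_n−o_5 = (-1.0000,-1.7321,-3.0000)
cross product → J_v[:, 5] = (2.5981,-1.5000,0.0000)
J_ω[:, 5] = z_5
entry J[1][5] = -1.5000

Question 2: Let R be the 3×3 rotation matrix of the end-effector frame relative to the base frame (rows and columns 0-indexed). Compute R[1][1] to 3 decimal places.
End-effector y-axis (col 1 of R) = (-0.5000,-0.8660,0.0000)
R[1][1] = -0.8660

-0.866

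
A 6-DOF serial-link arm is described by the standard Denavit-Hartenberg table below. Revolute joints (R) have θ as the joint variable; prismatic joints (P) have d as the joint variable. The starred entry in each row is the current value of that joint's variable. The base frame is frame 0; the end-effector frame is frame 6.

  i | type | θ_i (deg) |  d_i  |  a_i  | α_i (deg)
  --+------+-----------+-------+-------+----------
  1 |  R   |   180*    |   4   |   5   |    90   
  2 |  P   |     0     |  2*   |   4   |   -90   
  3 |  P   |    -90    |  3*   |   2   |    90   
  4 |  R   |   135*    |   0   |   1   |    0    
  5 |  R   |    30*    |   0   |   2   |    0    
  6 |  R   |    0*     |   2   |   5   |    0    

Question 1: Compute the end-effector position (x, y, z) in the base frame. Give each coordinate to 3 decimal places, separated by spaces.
-7.000 -3.469 9.519

after link 1: o_1 = (-5.0000, 0.0000, 4.0000)
after link 2: o_2 = (-9.0000, 2.0000, 4.0000)
after link 3: o_3 = (-9.0000, 4.0000, 7.0000)
after link 4: o_4 = (-9.0000, 3.2929, 7.7071)
after link 5: o_5 = (-9.0000, 1.3610, 8.2247)
after link 6: o_6 = (-7.0000, -3.4686, 9.5188)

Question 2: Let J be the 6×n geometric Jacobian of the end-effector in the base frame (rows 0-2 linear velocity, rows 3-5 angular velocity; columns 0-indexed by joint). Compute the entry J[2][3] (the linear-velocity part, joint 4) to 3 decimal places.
axis z_3 = (1.0000,-0.0000,0.0000); lever o_n−o_3 = (2.0000,-7.4686,2.5188)
cross product → J_v[:, 3] = (0.0000,-2.5188,-7.4686)
J_ω[:, 3] = z_3
entry J[2][3] = -7.4686

-7.469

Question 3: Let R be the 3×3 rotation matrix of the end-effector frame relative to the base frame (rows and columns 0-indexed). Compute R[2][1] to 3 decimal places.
-0.966

End-effector y-axis (col 1 of R) = (0.0000,-0.2588,-0.9659)
R[2][1] = -0.9659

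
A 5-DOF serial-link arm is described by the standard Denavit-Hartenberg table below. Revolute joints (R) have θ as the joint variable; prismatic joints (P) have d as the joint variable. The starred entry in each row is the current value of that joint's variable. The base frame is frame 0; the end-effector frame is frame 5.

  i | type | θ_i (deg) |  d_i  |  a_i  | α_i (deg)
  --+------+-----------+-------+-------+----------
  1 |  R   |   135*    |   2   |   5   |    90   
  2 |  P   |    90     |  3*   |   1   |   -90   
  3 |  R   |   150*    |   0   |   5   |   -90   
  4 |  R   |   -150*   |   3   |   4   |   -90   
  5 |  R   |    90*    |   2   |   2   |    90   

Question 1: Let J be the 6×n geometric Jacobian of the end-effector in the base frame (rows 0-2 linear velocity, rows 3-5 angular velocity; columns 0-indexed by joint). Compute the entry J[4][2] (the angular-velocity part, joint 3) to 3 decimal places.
-0.707

axis z_2 = (0.7071,-0.7071,0.0000); lever o_n−o_2 = (2.3548,-2.9232,-2.6962)
cross product → J_v[:, 2] = (1.9065,1.9065,-0.4019)
J_ω[:, 2] = z_2
entry J[4][2] = -0.7071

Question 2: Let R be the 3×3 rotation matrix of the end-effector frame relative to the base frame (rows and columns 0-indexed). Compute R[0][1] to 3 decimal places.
End-effector y-axis (col 1 of R) = (0.4356,-0.7891,-0.4330)
R[0][1] = 0.4356

0.436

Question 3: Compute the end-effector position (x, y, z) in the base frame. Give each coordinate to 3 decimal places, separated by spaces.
after link 1: o_1 = (-3.5355, 3.5355, 2.0000)
after link 2: o_2 = (-1.4142, 5.6569, 3.0000)
after link 3: o_3 = (-3.1820, 3.8891, -1.3301)
after link 4: o_4 = (1.2941, 5.5367, 0.1699)
after link 5: o_5 = (0.9405, 2.7337, 0.3038)

0.941 2.734 0.304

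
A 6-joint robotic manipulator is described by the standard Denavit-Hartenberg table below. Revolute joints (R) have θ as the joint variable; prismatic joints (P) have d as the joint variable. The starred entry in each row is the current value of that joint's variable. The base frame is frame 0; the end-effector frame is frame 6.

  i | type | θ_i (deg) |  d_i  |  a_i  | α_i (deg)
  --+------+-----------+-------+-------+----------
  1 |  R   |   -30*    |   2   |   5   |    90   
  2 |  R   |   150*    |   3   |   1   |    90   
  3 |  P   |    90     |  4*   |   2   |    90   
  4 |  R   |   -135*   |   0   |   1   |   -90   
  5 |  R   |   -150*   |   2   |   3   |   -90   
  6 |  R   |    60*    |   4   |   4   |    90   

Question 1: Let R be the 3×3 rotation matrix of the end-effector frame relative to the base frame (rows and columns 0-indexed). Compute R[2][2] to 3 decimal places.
End-effector z-axis (col 2 of R) = (-0.6902,-0.6222,0.3696)
R[2][2] = 0.3696

0.370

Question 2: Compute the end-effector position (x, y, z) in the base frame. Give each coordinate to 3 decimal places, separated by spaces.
after link 1: o_1 = (4.3301, -2.5000, 2.0000)
after link 2: o_2 = (2.0801, -4.6651, 2.5000)
after link 3: o_3 = (2.8122, -7.3971, 5.9641)
after link 4: o_4 = (2.8595, -6.6080, 5.3517)
after link 5: o_5 = (0.2920, -8.8799, 6.4680)
after link 6: o_6 = (-0.7580, -5.2265, 10.6573)

-0.758 -5.226 10.657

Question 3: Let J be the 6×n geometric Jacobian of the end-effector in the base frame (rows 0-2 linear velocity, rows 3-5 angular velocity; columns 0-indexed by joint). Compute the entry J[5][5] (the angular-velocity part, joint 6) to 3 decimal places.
0.127

axis z_5 = (-0.6258,0.7696,0.1268); lever o_n−o_5 = (-1.0500,3.6534,4.1893)
cross product → J_v[:, 5] = (2.7606,2.4886,-1.4784)
J_ω[:, 5] = z_5
entry J[5][5] = 0.1268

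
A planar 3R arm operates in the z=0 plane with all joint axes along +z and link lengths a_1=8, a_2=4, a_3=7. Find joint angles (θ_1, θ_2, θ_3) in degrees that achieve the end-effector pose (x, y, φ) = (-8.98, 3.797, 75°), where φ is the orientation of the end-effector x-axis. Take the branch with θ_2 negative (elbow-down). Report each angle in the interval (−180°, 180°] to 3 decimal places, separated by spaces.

wrist centre = target − a_3·(cos φ, sin φ) = (-10.7917, -2.9645)
cos θ_2 = (125.2497−8²−4²)/(2·8·4) = 0.7070; θ_2 = -45.0066° (elbow-down)
β = atan2(-2.9645,-10.7917) = -164.6398°; ψ = atan2(-2.8288,10.8281) = -14.6408°
θ_1 = β − ψ = -149.9989°
θ_3 = φ − θ_1 − θ_2 = -89.9945° (wrapped to (-180°,180°])

-149.999 -45.007 -89.994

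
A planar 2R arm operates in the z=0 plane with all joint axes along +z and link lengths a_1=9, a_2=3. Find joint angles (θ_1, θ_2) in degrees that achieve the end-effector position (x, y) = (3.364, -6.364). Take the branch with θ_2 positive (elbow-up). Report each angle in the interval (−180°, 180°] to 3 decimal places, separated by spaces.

-79.279 134.999

cos θ_2 = (51.8170−9²−3²)/(2·9·3) = -0.7071; θ_2 = 134.9989° (elbow-up)
β = atan2(-6.3640,3.3640) = -62.1391°; ψ = atan2(2.1214,6.8787) = 17.1395°
θ_1 = β − ψ = -79.2786°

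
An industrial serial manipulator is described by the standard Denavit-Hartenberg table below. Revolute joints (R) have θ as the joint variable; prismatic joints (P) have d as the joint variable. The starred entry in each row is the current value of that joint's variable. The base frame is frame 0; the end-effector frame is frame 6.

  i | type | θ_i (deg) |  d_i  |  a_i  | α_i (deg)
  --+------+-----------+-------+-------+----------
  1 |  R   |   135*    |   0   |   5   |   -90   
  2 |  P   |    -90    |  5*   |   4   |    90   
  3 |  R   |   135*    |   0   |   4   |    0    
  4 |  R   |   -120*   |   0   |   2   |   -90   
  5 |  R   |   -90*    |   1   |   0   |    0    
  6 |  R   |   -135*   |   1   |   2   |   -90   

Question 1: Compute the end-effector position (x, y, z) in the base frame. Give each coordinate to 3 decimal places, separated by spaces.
after link 1: o_1 = (-3.5355, 3.5355, 0.0000)
after link 2: o_2 = (-7.0711, 0.0000, 4.0000)
after link 3: o_3 = (-9.0711, -2.0000, 1.1716)
after link 4: o_4 = (-9.4371, -2.3660, 3.1034)
after link 5: o_5 = (-10.1201, -3.0490, 2.8446)
after link 6: o_6 = (-11.5443, -2.4732, 1.2198)

-11.544 -2.473 1.220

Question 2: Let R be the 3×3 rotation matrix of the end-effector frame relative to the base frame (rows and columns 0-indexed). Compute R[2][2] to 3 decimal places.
End-effector z-axis (col 2 of R) = (0.6294,-0.3706,-0.6830)
R[2][2] = -0.6830

-0.683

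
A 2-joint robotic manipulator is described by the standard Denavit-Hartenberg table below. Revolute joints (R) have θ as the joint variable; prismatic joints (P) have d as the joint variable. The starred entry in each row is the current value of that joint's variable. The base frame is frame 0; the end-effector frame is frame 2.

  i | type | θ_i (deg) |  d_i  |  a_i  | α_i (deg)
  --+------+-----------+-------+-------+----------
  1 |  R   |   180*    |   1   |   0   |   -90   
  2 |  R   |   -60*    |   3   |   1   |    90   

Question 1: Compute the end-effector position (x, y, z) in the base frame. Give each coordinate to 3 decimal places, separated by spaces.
-0.500 -3.000 1.866

after link 1: o_1 = (0.0000, 0.0000, 1.0000)
after link 2: o_2 = (-0.5000, -3.0000, 1.8660)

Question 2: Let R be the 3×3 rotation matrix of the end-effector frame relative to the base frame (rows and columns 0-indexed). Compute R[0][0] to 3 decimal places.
End-effector x-axis (col 0 of R) = (-0.5000,0.0000,0.8660)
R[0][0] = -0.5000

-0.500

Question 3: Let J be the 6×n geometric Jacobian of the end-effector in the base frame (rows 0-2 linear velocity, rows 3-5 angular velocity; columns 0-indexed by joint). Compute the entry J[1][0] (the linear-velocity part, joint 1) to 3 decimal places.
-0.500

axis z_0 = ẑ; lever o_n−o_0 = (-0.5000,-3.0000,1.8660)
cross product → J_v[:, 0] = (3.0000,-0.5000,0.0000)
J_ω[:, 0] = z_0
entry J[1][0] = -0.5000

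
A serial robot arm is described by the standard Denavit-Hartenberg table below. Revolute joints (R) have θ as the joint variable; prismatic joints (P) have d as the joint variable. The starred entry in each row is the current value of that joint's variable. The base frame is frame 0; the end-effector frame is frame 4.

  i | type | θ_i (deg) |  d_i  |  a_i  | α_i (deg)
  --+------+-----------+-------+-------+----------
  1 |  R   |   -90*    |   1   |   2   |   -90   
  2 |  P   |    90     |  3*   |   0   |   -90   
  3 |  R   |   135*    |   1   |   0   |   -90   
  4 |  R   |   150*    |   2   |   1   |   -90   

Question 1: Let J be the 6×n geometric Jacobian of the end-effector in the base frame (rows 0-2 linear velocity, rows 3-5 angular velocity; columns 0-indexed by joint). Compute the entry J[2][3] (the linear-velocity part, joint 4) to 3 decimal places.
-0.354

axis z_3 = (0.7071,0.0000,0.7071); lever o_n−o_3 = (2.0266,-0.5000,0.8018)
cross product → J_v[:, 3] = (0.3536,0.8660,-0.3536)
J_ω[:, 3] = z_3
entry J[2][3] = -0.3536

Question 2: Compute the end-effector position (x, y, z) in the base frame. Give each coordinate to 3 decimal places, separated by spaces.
after link 1: o_1 = (0.0000, -2.0000, 1.0000)
after link 2: o_2 = (3.0000, -2.0000, 1.0000)
after link 3: o_3 = (3.0000, -1.0000, 1.0000)
after link 4: o_4 = (5.0266, -1.5000, 1.8018)

5.027 -1.500 1.802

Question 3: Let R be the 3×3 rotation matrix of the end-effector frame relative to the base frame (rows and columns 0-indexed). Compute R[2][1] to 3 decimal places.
End-effector y-axis (col 1 of R) = (-0.7071,-0.0000,-0.7071)
R[2][1] = -0.7071

-0.707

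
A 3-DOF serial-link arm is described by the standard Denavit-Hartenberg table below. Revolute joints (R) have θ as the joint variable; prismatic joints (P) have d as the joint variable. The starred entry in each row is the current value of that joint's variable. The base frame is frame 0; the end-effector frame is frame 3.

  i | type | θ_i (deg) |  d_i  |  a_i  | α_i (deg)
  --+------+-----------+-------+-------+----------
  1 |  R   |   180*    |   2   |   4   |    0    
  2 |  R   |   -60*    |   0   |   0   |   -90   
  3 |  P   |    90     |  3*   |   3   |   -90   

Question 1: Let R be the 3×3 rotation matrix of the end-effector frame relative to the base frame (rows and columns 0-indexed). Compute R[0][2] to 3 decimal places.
0.500

End-effector z-axis (col 2 of R) = (0.5000,-0.8660,-0.0000)
R[0][2] = 0.5000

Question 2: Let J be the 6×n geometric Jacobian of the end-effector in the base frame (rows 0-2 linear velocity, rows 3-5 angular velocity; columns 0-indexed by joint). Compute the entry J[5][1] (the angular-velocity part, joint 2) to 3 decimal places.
axis z_1 = (0.0000,0.0000,1.0000); lever o_n−o_1 = (-2.5981,-1.5000,-3.0000)
cross product → J_v[:, 1] = (1.5000,-2.5981,0.0000)
J_ω[:, 1] = z_1
entry J[5][1] = 1.0000

1.000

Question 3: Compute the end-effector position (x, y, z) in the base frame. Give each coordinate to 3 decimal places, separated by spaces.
after link 1: o_1 = (-4.0000, 0.0000, 2.0000)
after link 2: o_2 = (-4.0000, 0.0000, 2.0000)
after link 3: o_3 = (-6.5981, -1.5000, -1.0000)

-6.598 -1.500 -1.000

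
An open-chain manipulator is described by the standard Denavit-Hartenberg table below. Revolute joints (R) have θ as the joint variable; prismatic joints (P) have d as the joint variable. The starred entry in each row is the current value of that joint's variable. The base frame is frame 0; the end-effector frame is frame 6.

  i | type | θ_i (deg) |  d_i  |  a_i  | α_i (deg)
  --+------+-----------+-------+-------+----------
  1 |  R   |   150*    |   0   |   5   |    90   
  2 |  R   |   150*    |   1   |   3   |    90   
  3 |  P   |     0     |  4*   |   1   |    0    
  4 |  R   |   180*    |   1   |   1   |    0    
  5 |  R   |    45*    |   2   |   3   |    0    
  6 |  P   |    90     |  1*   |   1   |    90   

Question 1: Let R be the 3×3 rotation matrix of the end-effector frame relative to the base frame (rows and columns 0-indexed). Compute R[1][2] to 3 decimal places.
-0.306

End-effector z-axis (col 2 of R) = (-0.8839,-0.3062,-0.3536)
R[1][2] = -0.3062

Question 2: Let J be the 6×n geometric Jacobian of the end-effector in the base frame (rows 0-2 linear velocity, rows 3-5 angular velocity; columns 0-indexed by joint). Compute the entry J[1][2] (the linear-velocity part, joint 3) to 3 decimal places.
prismatic axis z_2 = (-0.4330,0.2500,0.8660)
J_v[:, 2] = z_2; J_ω[:, 2] = (0,0,0)
entry J[1][2] = 0.2500

0.250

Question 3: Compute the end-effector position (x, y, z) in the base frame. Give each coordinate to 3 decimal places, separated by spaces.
-7.519 2.230 7.721

after link 1: o_1 = (-4.3301, 2.5000, 0.0000)
after link 2: o_2 = (-1.5801, 2.0670, 1.5000)
after link 3: o_3 = (-2.5622, 2.6340, 5.4641)
after link 4: o_4 = (-3.7452, 3.3170, 5.8301)
after link 5: o_5 = (-7.2629, 2.8984, 6.5015)
after link 6: o_6 = (-7.5191, 2.2299, 7.7211)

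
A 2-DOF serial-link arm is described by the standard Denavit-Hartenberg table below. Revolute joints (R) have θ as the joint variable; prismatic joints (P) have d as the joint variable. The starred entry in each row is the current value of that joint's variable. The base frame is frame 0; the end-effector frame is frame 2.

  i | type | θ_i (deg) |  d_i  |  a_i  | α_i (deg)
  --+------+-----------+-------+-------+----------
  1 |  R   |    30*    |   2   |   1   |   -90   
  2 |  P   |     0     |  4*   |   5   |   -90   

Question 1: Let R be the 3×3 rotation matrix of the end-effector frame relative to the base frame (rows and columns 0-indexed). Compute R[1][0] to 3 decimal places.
0.500

End-effector x-axis (col 0 of R) = (0.8660,0.5000,0.0000)
R[1][0] = 0.5000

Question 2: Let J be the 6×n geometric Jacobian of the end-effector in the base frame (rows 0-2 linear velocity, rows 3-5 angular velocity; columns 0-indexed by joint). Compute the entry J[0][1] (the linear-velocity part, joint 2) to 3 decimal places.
prismatic axis z_1 = (-0.5000,0.8660,0.0000)
J_v[:, 1] = z_1; J_ω[:, 1] = (0,0,0)
entry J[0][1] = -0.5000

-0.500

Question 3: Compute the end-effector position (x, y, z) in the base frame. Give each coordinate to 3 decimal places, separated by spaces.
3.196 6.464 2.000

after link 1: o_1 = (0.8660, 0.5000, 2.0000)
after link 2: o_2 = (3.1962, 6.4641, 2.0000)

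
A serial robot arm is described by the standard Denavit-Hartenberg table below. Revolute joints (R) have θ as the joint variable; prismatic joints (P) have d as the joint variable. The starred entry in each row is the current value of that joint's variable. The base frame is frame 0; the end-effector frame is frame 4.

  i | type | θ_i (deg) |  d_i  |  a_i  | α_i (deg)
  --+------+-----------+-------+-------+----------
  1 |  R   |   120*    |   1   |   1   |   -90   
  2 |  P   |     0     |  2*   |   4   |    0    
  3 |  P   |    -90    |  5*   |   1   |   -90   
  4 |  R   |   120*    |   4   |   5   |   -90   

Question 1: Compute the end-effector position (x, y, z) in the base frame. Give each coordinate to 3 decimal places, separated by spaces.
after link 1: o_1 = (-0.5000, 0.8660, 1.0000)
after link 2: o_2 = (-4.2321, 3.3301, 1.0000)
after link 3: o_3 = (-8.5622, 0.8301, 2.0000)
after link 4: o_4 = (-6.8122, 6.4593, -0.5000)

-6.812 6.459 -0.500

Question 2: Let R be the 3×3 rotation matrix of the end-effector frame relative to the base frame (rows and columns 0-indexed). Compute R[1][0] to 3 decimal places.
End-effector x-axis (col 0 of R) = (0.7500,0.4330,-0.5000)
R[1][0] = 0.4330

0.433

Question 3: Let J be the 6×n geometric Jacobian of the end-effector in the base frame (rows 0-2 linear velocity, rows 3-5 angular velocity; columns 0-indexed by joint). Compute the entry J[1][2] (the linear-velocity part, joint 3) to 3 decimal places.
prismatic axis z_2 = (-0.8660,-0.5000,0.0000)
J_v[:, 2] = z_2; J_ω[:, 2] = (0,0,0)
entry J[1][2] = -0.5000

-0.500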